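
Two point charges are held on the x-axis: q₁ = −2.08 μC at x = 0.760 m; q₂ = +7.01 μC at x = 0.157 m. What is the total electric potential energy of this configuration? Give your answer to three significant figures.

-0.217 J

The work to assemble the configuration equals its total potential energy, U = Σ kqᵢqⱼ/rᵢⱼ over all pairs.
Pair separations: r₁₂ = 0.603 m.
U = (-0.217) = -0.217 J.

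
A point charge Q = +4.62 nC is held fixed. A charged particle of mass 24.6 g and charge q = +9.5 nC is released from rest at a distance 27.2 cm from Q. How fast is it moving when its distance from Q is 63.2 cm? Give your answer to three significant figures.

Only the electrostatic force acts, so mechanical energy is conserved: ½mv² = U₁ − U₂ = kQq(1/r₁ − 1/r₂).
U₁ − U₂ = (8.99×10⁹ N·m²/C²)(4.62×10⁻⁹ C)(9.50×10⁻⁹ C)(1/0.272 − 1/0.632) = 8.26×10⁻⁷ J.
v = √(2·8.26×10⁻⁷/0.0246) = 8.20×10⁻³ m/s.

8.20×10⁻³ m/s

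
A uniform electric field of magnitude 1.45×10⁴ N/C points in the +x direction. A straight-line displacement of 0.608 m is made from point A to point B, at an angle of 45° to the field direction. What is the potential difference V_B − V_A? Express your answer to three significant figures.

-6230 V

Only the component of displacement along E changes the potential: ΔV = −E·d·cosθ.
ΔV = −(1.45×10⁴ V/m)(0.608 m)cos45° = -6230 V.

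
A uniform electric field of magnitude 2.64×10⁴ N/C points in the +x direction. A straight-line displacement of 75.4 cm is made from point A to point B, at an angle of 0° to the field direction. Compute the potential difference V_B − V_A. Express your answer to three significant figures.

Only the component of displacement along E changes the potential: ΔV = −E·d·cosθ.
ΔV = −(2.64×10⁴ V/m)(0.754 m)cos0° = -1.99×10⁴ V.

-1.99×10⁴ V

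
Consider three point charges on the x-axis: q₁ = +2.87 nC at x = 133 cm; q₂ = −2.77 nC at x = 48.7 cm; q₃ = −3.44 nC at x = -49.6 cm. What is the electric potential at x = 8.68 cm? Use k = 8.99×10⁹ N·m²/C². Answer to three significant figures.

-94.5 V

The total potential is the scalar sum of each charge's contribution, V = Σ kqᵢ/rᵢ.
Distances from the field point to each charge: r₁ = 1.24 m, r₂ = 0.400 m, r₃ = 0.583 m.
V = k[(2.87×10⁻⁹)/(1.24) + (-2.77×10⁻⁹)/(0.400) + (-3.44×10⁻⁹)/(0.583)] = -94.5 V.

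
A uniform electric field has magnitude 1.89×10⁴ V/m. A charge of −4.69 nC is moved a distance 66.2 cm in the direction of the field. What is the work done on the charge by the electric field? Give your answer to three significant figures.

The potential change for a displacement 66.2 cm in the direction of the field is ΔV = −Ed = -1.25×10⁴ V.
W_field = −qΔV = -5.87×10⁻⁵ J.

-5.87×10⁻⁵ J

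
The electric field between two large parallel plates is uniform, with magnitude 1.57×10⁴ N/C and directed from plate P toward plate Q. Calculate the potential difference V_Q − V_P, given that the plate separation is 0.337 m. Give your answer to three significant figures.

In a uniform field, potential decreases in the direction of E: ΔV = −E·d for a displacement d parallel to E.
Going from P to Q is a displacement of 0.337 m along the field, so V_Q − V_P = −Ed = -5290 V.

-5290 V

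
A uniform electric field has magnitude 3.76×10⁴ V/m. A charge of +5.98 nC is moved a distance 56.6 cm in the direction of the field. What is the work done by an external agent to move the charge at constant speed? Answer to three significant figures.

-1.27×10⁻⁴ J

The potential change for a displacement 56.6 cm in the direction of the field is ΔV = −Ed = -2.13×10⁴ V.
W_ext = qΔV = -1.27×10⁻⁴ J.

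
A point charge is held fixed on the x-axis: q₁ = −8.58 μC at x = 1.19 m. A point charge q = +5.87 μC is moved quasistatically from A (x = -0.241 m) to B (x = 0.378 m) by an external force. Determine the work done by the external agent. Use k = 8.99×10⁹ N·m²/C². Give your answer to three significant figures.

For quasistatic motion the external work equals the change in potential energy: W_ext = qΔV = q(V_B − V_A).
At A: distance to the source charge is 1.43 m; V_A = kq₁/r = -5.39×10⁴ V.
At B: distance to the source charge is 0.812 m; V_B = kq₁/r = -9.50×10⁴ V.
ΔV = V_B − V_A = -4.11×10⁴ V.
W_ext = qΔV = (5.87×10⁻⁶ C)(-4.11×10⁴ V) = -0.241 J.

-0.241 J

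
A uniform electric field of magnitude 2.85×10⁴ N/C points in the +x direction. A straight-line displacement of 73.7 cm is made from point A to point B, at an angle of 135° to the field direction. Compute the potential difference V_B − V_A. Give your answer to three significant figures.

1.49×10⁴ V

Only the component of displacement along E changes the potential: ΔV = −E·d·cosθ.
ΔV = −(2.85×10⁴ V/m)(0.737 m)cos135° = 1.49×10⁴ V.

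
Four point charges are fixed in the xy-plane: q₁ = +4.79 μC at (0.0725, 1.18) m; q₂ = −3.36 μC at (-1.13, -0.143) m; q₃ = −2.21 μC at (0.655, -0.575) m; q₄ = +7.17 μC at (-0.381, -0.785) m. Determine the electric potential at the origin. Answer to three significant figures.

6.10×10⁴ V

Electric potential is a scalar, so the contributions from each charge add algebraically: V = Σ kqᵢ/rᵢ.
Distances from the field point to each charge: r₁ = 1.18 m, r₂ = 1.14 m, r₃ = 0.872 m, r₄ = 0.873 m.
V = k[(4.79×10⁻⁶)/(1.18) + (-3.36×10⁻⁶)/(1.14) + (-2.21×10⁻⁶)/(0.872) + (7.17×10⁻⁶)/(0.873)] = 6.10×10⁴ V.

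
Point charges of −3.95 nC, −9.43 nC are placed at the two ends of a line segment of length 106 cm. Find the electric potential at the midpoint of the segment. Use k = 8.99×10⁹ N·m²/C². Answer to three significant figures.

-227 V

The total potential is the scalar sum of each charge's contribution, V = Σ kqᵢ/rᵢ.
Each charge is 0.530 m from the midpoint.
V = k[(-3.95×10⁻⁹)/(0.530) + (-9.43×10⁻⁹)/(0.530)] = -227 V.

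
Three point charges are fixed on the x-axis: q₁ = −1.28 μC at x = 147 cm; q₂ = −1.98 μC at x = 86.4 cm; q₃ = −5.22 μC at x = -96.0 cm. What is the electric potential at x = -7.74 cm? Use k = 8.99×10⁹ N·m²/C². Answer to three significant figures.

-7.95×10⁴ V

Electric potential is a scalar, so the contributions from each charge add algebraically: V = Σ kqᵢ/rᵢ.
Distances from the field point to each charge: r₁ = 1.55 m, r₂ = 0.941 m, r₃ = 0.883 m.
V = k[(-1.28×10⁻⁶)/(1.55) + (-1.98×10⁻⁶)/(0.941) + (-5.22×10⁻⁶)/(0.883)] = -7.95×10⁴ V.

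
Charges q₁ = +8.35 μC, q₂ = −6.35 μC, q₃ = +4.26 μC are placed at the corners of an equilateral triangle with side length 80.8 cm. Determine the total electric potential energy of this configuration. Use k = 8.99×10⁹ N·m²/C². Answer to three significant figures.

-0.495 J

The work to assemble the configuration equals its total potential energy, U = Σ kqᵢqⱼ/rᵢⱼ over all pairs.
All three pair separations equal the side length, 0.808 m.
U = (-0.590) + (0.396) + (-0.301) = -0.495 J.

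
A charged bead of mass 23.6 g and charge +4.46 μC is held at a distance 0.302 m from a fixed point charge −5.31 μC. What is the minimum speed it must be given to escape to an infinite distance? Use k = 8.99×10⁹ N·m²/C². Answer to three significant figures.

7.73 m/s

To just escape, total mechanical energy must reach zero at infinity: ½mv²_min + U = 0, so ½mv²_min = −U = |kQq|/r.
|U| = |kQq|/r = (8.99×10⁹ N·m²/C²)(5.31×10⁻⁶)(4.46×10⁻⁶)/(0.302) = 0.705 J.
v_min = √(2|U|/m) = √(2·0.705/0.0236) = 7.73 m/s.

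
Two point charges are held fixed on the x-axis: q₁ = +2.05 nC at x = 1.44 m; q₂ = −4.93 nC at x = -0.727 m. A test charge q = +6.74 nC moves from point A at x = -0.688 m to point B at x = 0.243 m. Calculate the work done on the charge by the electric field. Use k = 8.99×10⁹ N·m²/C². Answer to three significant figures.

-7.40×10⁻⁶ J

The work done by the electric force is W_field = −ΔU = −q(V_B − V_A) = q(V_A − V_B).
At A: distances to the source charges are 2.13 m, 0.0390 m; V_A = Σ kqᵢ/rᵢ = -1130 V.
At B: distances to the source charges are 1.20 m, 0.970 m; V_B = Σ kqᵢ/rᵢ = -30.3 V.
ΔV = V_B − V_A = 1100 V.
W_field = −qΔV = −(6.74×10⁻⁹ C)(1100 V) = -7.40×10⁻⁶ J.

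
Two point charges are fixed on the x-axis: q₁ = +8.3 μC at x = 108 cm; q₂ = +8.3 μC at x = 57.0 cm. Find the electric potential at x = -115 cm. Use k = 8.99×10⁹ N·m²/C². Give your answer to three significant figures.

7.68×10⁴ V

The total potential is the scalar sum of each charge's contribution, V = Σ kqᵢ/rᵢ.
Distances from the field point to each charge: r₁ = 2.23 m, r₂ = 1.72 m.
V = k[(8.30×10⁻⁶)/(2.23) + (8.30×10⁻⁶)/(1.72)] = 7.68×10⁴ V.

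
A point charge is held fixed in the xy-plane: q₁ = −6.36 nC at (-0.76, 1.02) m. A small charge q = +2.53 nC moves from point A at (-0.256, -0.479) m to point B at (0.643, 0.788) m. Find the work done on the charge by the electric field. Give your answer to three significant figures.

The work done by the electric force is W_field = −ΔU = −q(V_B − V_A) = q(V_A − V_B).
At A: distance to the source charge is 1.58 m; V_A = kq₁/r = -36.2 V.
At B: distance to the source charge is 1.42 m; V_B = kq₁/r = -40.2 V.
ΔV = V_B − V_A = -4.05 V.
W_field = −qΔV = −(2.53×10⁻⁹ C)(-4.05 V) = 1.03×10⁻⁸ J.

1.03×10⁻⁸ J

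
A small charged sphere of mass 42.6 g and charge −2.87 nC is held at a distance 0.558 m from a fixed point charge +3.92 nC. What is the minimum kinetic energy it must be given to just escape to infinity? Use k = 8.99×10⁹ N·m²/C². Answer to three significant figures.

To just escape, total mechanical energy must reach zero at infinity: ½mv²_min + U = 0, so ½mv²_min = −U = |kQq|/r.
|U| = |kQq|/r = (8.99×10⁹ N·m²/C²)(3.92×10⁻⁹)(2.87×10⁻⁹)/(0.558) = 1.81×10⁻⁷ J.

1.81×10⁻⁷ J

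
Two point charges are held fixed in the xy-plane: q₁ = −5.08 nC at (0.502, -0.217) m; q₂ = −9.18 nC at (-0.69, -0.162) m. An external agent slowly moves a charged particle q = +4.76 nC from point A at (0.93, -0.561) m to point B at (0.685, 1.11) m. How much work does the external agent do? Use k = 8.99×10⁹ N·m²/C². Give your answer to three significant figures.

For quasistatic motion the external work equals the change in potential energy: W_ext = qΔV = q(V_B − V_A).
At A: distances to the source charges are 0.549 m, 1.67 m; V_A = Σ kqᵢ/rᵢ = -133 V.
At B: distances to the source charges are 1.34 m, 1.87 m; V_B = Σ kqᵢ/rᵢ = -78.2 V.
ΔV = V_B − V_A = 54.5 V.
W_ext = qΔV = (4.76×10⁻⁹ C)(54.5 V) = 2.59×10⁻⁷ J.

2.59×10⁻⁷ J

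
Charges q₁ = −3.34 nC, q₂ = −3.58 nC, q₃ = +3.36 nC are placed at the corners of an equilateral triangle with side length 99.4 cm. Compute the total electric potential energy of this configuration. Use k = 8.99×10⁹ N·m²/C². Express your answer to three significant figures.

The assembly work is the sum of pairwise potential energies, U = Σ_{i<j} kqᵢqⱼ/rᵢⱼ.
All three pair separations equal the side length, 0.994 m.
U = (1.08×10⁻⁷) + (-1.01×10⁻⁷) + (-1.09×10⁻⁷) = -1.02×10⁻⁷ J.

-1.02×10⁻⁷ J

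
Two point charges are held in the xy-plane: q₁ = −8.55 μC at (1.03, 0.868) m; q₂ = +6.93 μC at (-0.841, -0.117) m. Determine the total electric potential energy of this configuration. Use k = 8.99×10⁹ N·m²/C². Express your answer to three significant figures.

The work to assemble the configuration equals its total potential energy, U = Σ kqᵢqⱼ/rᵢⱼ over all pairs.
Pair separations: r₁₂ = 2.11 m.
U = (-0.252) = -0.252 J.

-0.252 J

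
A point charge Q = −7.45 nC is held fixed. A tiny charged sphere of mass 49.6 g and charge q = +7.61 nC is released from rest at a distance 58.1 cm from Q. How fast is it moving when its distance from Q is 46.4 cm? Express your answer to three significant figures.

2.99×10⁻³ m/s

Only the electrostatic force acts, so mechanical energy is conserved: ½mv² = U₁ − U₂ = kQq(1/r₁ − 1/r₂).
U₁ − U₂ = (8.99×10⁹ N·m²/C²)(-7.45×10⁻⁹ C)(7.61×10⁻⁹ C)(1/0.581 − 1/0.464) = 2.21×10⁻⁷ J.
v = √(2·2.21×10⁻⁷/0.0496) = 2.99×10⁻³ m/s.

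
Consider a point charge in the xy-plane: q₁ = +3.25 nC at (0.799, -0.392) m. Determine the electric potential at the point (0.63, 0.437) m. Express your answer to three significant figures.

34.5 V

Electric potential is a scalar, so the contributions from each charge add algebraically: V = Σ kqᵢ/rᵢ.
Distances from the field point to each charge: r₁ = 0.846 m.
V = k[(3.25×10⁻⁹)/(0.846)] = 34.5 V.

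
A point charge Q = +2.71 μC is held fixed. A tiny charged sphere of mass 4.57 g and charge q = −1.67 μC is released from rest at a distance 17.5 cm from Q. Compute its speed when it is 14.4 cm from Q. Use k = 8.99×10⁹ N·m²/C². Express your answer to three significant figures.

4.68 m/s

Only the electrostatic force acts, so mechanical energy is conserved: ½mv² = U₁ − U₂ = kQq(1/r₁ − 1/r₂).
U₁ − U₂ = (8.99×10⁹ N·m²/C²)(2.71×10⁻⁶ C)(-1.67×10⁻⁶ C)(1/0.175 − 1/0.144) = 0.0501 J.
v = √(2·0.0501/4.57×10⁻³) = 4.68 m/s.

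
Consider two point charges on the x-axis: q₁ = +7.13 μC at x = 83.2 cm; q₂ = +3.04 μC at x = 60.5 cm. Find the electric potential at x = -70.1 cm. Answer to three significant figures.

6.27×10⁴ V

Electric potential is a scalar, so the contributions from each charge add algebraically: V = Σ kqᵢ/rᵢ.
Distances from the field point to each charge: r₁ = 1.53 m, r₂ = 1.31 m.
V = k[(7.13×10⁻⁶)/(1.53) + (3.04×10⁻⁶)/(1.31)] = 6.27×10⁴ V.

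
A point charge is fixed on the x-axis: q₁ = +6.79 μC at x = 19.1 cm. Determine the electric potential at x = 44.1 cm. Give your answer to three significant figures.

2.44×10⁵ V

The total potential is the scalar sum of each charge's contribution, V = Σ kqᵢ/rᵢ.
V = k[(6.79×10⁻⁶)/(0.250)] = 2.44×10⁵ V.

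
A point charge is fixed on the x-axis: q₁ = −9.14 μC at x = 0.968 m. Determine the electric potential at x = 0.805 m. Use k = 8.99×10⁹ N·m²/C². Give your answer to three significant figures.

The total potential is the scalar sum of each charge's contribution, V = Σ kqᵢ/rᵢ.
V = k[(-9.14×10⁻⁶)/(0.163)] = -5.04×10⁵ V.

-5.04×10⁵ V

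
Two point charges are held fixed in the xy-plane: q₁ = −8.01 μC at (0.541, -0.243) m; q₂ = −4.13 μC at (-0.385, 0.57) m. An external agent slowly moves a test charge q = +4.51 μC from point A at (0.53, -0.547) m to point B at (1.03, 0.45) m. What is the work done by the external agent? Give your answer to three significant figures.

For quasistatic motion the external work equals the change in potential energy: W_ext = qΔV = q(V_B − V_A).
At A: distances to the source charges are 0.304 m, 1.44 m; V_A = Σ kqᵢ/rᵢ = -2.62×10⁵ V.
At B: distances to the source charges are 0.848 m, 1.42 m; V_B = Σ kqᵢ/rᵢ = -1.11×10⁵ V.
ΔV = V_B − V_A = 1.51×10⁵ V.
W_ext = qΔV = (4.51×10⁻⁶ C)(1.51×10⁵ V) = 0.683 J.

0.683 J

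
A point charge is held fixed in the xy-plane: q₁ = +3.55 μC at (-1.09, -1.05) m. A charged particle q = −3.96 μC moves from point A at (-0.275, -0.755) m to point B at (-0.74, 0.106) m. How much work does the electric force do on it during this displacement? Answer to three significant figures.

The work done by the electric force is W_field = −ΔU = −q(V_B − V_A) = q(V_A − V_B).
At A: distance to the source charge is 0.867 m; V_A = kq₁/r = 3.68×10⁴ V.
At B: distance to the source charge is 1.21 m; V_B = kq₁/r = 2.64×10⁴ V.
ΔV = V_B − V_A = -1.04×10⁴ V.
W_field = −qΔV = −(-3.96×10⁻⁶ C)(-1.04×10⁴ V) = -0.0412 J.

-0.0412 J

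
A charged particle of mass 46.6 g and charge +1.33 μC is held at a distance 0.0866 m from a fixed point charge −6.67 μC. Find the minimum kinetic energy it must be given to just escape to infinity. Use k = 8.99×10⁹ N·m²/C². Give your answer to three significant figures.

0.921 J

To just escape, total mechanical energy must reach zero at infinity: ½mv²_min + U = 0, so ½mv²_min = −U = |kQq|/r.
|U| = |kQq|/r = (8.99×10⁹ N·m²/C²)(6.67×10⁻⁶)(1.33×10⁻⁶)/(0.0866) = 0.921 J.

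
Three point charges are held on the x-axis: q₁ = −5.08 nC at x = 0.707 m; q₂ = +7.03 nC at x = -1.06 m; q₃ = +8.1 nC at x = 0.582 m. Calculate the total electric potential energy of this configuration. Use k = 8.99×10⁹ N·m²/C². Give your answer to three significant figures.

The assembly work is the sum of pairwise potential energies, U = Σ_{i<j} kqᵢqⱼ/rᵢⱼ.
Pair separations: r₁₂ = 1.77 m, r₁₃ = 0.125 m, r₂₃ = 1.64 m.
U = (-1.82×10⁻⁷) + (-2.96×10⁻⁶) + (3.12×10⁻⁷) = -2.83×10⁻⁶ J.

-2.83×10⁻⁶ J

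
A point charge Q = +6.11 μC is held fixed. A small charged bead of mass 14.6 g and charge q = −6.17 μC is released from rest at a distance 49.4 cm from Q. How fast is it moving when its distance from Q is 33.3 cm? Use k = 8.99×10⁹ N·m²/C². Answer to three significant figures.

Only the electrostatic force acts, so mechanical energy is conserved: ½mv² = U₁ − U₂ = kQq(1/r₁ − 1/r₂).
U₁ − U₂ = (8.99×10⁹ N·m²/C²)(6.11×10⁻⁶ C)(-6.17×10⁻⁶ C)(1/0.494 − 1/0.333) = 0.332 J.
v = √(2·0.332/0.0146) = 6.74 m/s.

6.74 m/s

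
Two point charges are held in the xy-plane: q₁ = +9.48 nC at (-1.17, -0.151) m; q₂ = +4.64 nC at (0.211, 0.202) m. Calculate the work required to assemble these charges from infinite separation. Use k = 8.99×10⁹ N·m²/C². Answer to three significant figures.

The work to assemble the configuration equals its total potential energy, U = Σ kqᵢqⱼ/rᵢⱼ over all pairs.
Pair separations: r₁₂ = 1.43 m.
U = (2.77×10⁻⁷) = 2.77×10⁻⁷ J.

2.77×10⁻⁷ J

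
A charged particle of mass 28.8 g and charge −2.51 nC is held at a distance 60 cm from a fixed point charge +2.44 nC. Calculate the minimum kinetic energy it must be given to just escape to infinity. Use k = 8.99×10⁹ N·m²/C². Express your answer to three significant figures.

9.18×10⁻⁸ J

To just escape, total mechanical energy must reach zero at infinity: ½mv²_min + U = 0, so ½mv²_min = −U = |kQq|/r.
|U| = |kQq|/r = (8.99×10⁹ N·m²/C²)(2.44×10⁻⁹)(2.51×10⁻⁹)/(0.600) = 9.18×10⁻⁸ J.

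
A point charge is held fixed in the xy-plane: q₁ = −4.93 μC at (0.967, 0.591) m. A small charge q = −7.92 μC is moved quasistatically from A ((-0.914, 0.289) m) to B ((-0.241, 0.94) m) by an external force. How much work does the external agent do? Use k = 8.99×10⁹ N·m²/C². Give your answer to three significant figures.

For quasistatic motion the external work equals the change in potential energy: W_ext = qΔV = q(V_B − V_A).
At A: distance to the source charge is 1.91 m; V_A = kq₁/r = -2.33×10⁴ V.
At B: distance to the source charge is 1.26 m; V_B = kq₁/r = -3.52×10⁴ V.
ΔV = V_B − V_A = -1.20×10⁴ V.
W_ext = qΔV = (-7.92×10⁻⁶ C)(-1.20×10⁴ V) = 0.0949 J.

0.0949 J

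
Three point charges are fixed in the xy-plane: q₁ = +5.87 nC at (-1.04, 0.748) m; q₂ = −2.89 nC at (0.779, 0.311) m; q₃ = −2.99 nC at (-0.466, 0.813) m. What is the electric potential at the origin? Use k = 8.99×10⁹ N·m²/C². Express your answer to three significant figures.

-18.5 V

Electric potential is a scalar, so the contributions from each charge add algebraically: V = Σ kqᵢ/rᵢ.
Distances from the field point to each charge: r₁ = 1.28 m, r₂ = 0.839 m, r₃ = 0.937 m.
V = k[(5.87×10⁻⁹)/(1.28) + (-2.89×10⁻⁹)/(0.839) + (-2.99×10⁻⁹)/(0.937)] = -18.5 V.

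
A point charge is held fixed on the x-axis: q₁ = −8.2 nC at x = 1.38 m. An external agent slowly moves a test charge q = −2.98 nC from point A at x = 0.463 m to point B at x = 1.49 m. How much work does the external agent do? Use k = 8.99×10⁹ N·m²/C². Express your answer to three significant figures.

For quasistatic motion the external work equals the change in potential energy: W_ext = qΔV = q(V_B − V_A).
At A: distance to the source charge is 0.917 m; V_A = kq₁/r = -80.4 V.
At B: distance to the source charge is 0.110 m; V_B = kq₁/r = -670 V.
ΔV = V_B − V_A = -590 V.
W_ext = qΔV = (-2.98×10⁻⁹ C)(-590 V) = 1.76×10⁻⁶ J.

1.76×10⁻⁶ J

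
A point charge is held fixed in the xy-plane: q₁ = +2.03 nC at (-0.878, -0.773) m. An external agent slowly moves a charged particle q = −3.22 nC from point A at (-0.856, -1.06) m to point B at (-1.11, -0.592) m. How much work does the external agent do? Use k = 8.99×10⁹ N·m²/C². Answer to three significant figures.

4.45×10⁻⁹ J

For quasistatic motion the external work equals the change in potential energy: W_ext = qΔV = q(V_B − V_A).
At A: distance to the source charge is 0.288 m; V_A = kq₁/r = 63.4 V.
At B: distance to the source charge is 0.294 m; V_B = kq₁/r = 62.0 V.
ΔV = V_B − V_A = -1.38 V.
W_ext = qΔV = (-3.22×10⁻⁹ C)(-1.38 V) = 4.45×10⁻⁹ J.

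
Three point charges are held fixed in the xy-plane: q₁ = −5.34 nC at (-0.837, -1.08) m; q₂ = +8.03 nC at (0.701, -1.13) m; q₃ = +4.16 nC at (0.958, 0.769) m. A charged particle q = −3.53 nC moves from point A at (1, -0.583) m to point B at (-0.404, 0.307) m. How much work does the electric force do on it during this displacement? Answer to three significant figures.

The work done by the electric force is W_field = −ΔU = −q(V_B − V_A) = q(V_A − V_B).
At A: distances to the source charges are 1.90 m, 0.623 m, 1.35 m; V_A = Σ kqᵢ/rᵢ = 118 V.
At B: distances to the source charges are 1.45 m, 1.81 m, 1.44 m; V_B = Σ kqᵢ/rᵢ = 32.8 V.
ΔV = V_B − V_A = -85.4 V.
W_field = −qΔV = −(-3.53×10⁻⁹ C)(-85.4 V) = -3.02×10⁻⁷ J.

-3.02×10⁻⁷ J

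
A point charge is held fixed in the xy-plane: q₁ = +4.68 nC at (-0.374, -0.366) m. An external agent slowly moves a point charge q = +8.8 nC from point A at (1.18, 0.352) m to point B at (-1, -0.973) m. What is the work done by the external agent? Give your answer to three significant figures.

For quasistatic motion the external work equals the change in potential energy: W_ext = qΔV = q(V_B − V_A).
At A: distance to the source charge is 1.71 m; V_A = kq₁/r = 24.6 V.
At B: distance to the source charge is 0.872 m; V_B = kq₁/r = 48.3 V.
ΔV = V_B − V_A = 23.7 V.
W_ext = qΔV = (8.80×10⁻⁹ C)(23.7 V) = 2.08×10⁻⁷ J.

2.08×10⁻⁷ J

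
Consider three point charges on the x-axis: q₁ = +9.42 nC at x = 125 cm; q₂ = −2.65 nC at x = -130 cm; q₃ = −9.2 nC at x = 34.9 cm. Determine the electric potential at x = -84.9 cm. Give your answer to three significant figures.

-81.5 V

The total potential is the scalar sum of each charge's contribution, V = Σ kqᵢ/rᵢ.
Distances from the field point to each charge: r₁ = 2.10 m, r₂ = 0.451 m, r₃ = 1.20 m.
V = k[(9.42×10⁻⁹)/(2.10) + (-2.65×10⁻⁹)/(0.451) + (-9.20×10⁻⁹)/(1.20)] = -81.5 V.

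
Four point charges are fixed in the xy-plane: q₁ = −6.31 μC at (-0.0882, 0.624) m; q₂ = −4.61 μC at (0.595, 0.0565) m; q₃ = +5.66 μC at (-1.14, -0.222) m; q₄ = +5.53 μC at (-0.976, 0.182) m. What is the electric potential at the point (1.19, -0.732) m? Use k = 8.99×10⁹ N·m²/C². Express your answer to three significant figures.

The total potential is the scalar sum of each charge's contribution, V = Σ kqᵢ/rᵢ.
Distances from the field point to each charge: r₁ = 1.86 m, r₂ = 0.988 m, r₃ = 2.39 m, r₄ = 2.35 m.
V = k[(-6.31×10⁻⁶)/(1.86) + (-4.61×10⁻⁶)/(0.988) + (5.66×10⁻⁶)/(2.39) + (5.53×10⁻⁶)/(2.35)] = -2.99×10⁴ V.

-2.99×10⁴ V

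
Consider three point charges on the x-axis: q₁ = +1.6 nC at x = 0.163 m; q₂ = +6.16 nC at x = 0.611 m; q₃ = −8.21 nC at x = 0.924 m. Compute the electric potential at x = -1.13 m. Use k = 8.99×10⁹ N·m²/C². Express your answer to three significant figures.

7.00 V

The total potential is the scalar sum of each charge's contribution, V = Σ kqᵢ/rᵢ.
Distances from the field point to each charge: r₁ = 1.29 m, r₂ = 1.74 m, r₃ = 2.05 m.
V = k[(1.60×10⁻⁹)/(1.29) + (6.16×10⁻⁹)/(1.74) + (-8.21×10⁻⁹)/(2.05)] = 7.00 V.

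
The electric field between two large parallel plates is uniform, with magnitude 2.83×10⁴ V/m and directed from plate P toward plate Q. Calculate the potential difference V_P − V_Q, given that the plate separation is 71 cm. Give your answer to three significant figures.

In a uniform field, potential decreases in the direction of E: ΔV = −E·d for a displacement d parallel to E.
Going from Q to P is a displacement of 71 cm opposite to the field, so V_P − V_Q = +Ed = 2.01×10⁴ V.

2.01×10⁴ V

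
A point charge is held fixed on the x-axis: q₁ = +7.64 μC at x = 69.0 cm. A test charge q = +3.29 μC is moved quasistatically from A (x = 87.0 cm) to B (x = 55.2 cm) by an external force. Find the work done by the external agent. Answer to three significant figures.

For quasistatic motion the external work equals the change in potential energy: W_ext = qΔV = q(V_B − V_A).
At A: distance to the source charge is 0.180 m; V_A = kq₁/r = 3.82×10⁵ V.
At B: distance to the source charge is 0.138 m; V_B = kq₁/r = 4.98×10⁵ V.
ΔV = V_B − V_A = 1.16×10⁵ V.
W_ext = qΔV = (3.29×10⁻⁶ C)(1.16×10⁵ V) = 0.382 J.

0.382 J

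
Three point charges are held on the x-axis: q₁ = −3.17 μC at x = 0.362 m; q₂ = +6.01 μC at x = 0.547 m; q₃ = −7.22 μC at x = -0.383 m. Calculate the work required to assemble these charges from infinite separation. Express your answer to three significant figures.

-1.07 J

The assembly work is the sum of pairwise potential energies, U = Σ_{i<j} kqᵢqⱼ/rᵢⱼ.
Pair separations: r₁₂ = 0.185 m, r₁₃ = 0.745 m, r₂₃ = 0.930 m.
U = (-0.926) + (0.276) + (-0.419) = -1.07 J.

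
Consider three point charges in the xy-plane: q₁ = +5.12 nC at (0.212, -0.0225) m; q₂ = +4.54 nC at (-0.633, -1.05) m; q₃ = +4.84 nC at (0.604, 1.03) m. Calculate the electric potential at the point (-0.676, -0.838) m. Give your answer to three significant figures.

The total potential is the scalar sum of each charge's contribution, V = Σ kqᵢ/rᵢ.
Distances from the field point to each charge: r₁ = 1.21 m, r₂ = 0.216 m, r₃ = 2.26 m.
V = k[(5.12×10⁻⁹)/(1.21) + (4.54×10⁻⁹)/(0.216) + (4.84×10⁻⁹)/(2.26)] = 246 V.

246 V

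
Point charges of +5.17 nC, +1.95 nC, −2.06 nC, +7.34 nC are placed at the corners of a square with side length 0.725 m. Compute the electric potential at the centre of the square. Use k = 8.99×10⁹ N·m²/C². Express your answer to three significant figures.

217 V

Electric potential is a scalar, so the contributions from each charge add algebraically: V = Σ kqᵢ/rᵢ.
The distance from each corner to the centre is a√2/2 = 0.513 m.
V = k[(5.17×10⁻⁹)/(0.513) + (1.95×10⁻⁹)/(0.513) + (-2.06×10⁻⁹)/(0.513) + (7.34×10⁻⁹)/(0.513)] = 217 V.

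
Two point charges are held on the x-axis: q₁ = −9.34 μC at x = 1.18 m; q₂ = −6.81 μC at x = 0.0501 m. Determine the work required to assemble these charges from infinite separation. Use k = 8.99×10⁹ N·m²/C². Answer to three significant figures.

The assembly work is the sum of pairwise potential energies, U = Σ_{i<j} kqᵢqⱼ/rᵢⱼ.
Pair separations: r₁₂ = 1.13 m.
U = (0.506) = 0.506 J.

0.506 J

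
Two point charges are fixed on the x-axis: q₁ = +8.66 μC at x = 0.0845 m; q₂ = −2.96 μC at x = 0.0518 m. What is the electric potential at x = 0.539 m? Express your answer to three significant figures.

The total potential is the scalar sum of each charge's contribution, V = Σ kqᵢ/rᵢ.
Distances from the field point to each charge: r₁ = 0.455 m, r₂ = 0.487 m.
V = k[(8.66×10⁻⁶)/(0.455) + (-2.96×10⁻⁶)/(0.487)] = 1.17×10⁵ V.

1.17×10⁵ V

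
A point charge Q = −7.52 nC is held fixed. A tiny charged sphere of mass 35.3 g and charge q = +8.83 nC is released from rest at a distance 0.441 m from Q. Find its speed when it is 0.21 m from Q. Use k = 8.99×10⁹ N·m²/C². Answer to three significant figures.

9.18×10⁻³ m/s

Only the electrostatic force acts, so mechanical energy is conserved: ½mv² = U₁ − U₂ = kQq(1/r₁ − 1/r₂).
U₁ − U₂ = (8.99×10⁹ N·m²/C²)(-7.52×10⁻⁹ C)(8.83×10⁻⁹ C)(1/0.441 − 1/0.210) = 1.49×10⁻⁶ J.
v = √(2·1.49×10⁻⁶/0.0353) = 9.18×10⁻³ m/s.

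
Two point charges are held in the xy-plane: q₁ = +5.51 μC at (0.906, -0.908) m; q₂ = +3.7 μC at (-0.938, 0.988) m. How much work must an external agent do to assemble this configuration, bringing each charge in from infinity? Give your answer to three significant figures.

The assembly work is the sum of pairwise potential energies, U = Σ_{i<j} kqᵢqⱼ/rᵢⱼ.
Pair separations: r₁₂ = 2.64 m.
U = (0.0693) = 0.0693 J.

0.0693 J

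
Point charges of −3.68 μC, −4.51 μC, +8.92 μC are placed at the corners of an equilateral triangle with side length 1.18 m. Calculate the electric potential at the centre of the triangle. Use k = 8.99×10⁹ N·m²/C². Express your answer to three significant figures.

The total potential is the scalar sum of each charge's contribution, V = Σ kqᵢ/rᵢ.
The distance from each vertex to the centroid is a/√3 = 0.681 m.
V = k[(-3.68×10⁻⁶)/(0.681) + (-4.51×10⁻⁶)/(0.681) + (8.92×10⁻⁶)/(0.681)] = 9630 V.

9630 V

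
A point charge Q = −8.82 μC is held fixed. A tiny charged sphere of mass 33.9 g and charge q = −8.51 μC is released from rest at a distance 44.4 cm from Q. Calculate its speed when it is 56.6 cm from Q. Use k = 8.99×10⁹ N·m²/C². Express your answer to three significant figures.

Only the electrostatic force acts, so mechanical energy is conserved: ½mv² = U₁ − U₂ = kQq(1/r₁ − 1/r₂).
U₁ − U₂ = (8.99×10⁹ N·m²/C²)(-8.82×10⁻⁶ C)(-8.51×10⁻⁶ C)(1/0.444 − 1/0.566) = 0.328 J.
v = √(2·0.328/0.0339) = 4.40 m/s.

4.40 m/s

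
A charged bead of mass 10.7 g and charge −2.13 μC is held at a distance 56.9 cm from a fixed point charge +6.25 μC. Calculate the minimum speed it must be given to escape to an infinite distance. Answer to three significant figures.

To just escape, total mechanical energy must reach zero at infinity: ½mv²_min + U = 0, so ½mv²_min = −U = |kQq|/r.
|U| = |kQq|/r = (8.99×10⁹ N·m²/C²)(6.25×10⁻⁶)(2.13×10⁻⁶)/(0.569) = 0.210 J.
v_min = √(2|U|/m) = √(2·0.210/0.0107) = 6.27 m/s.

6.27 m/s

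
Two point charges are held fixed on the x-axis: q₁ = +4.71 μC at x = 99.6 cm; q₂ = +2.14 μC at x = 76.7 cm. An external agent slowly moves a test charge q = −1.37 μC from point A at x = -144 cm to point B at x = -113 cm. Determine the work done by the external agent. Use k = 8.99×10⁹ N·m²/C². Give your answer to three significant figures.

For quasistatic motion the external work equals the change in potential energy: W_ext = qΔV = q(V_B − V_A).
At A: distances to the source charges are 2.44 m, 2.21 m; V_A = Σ kqᵢ/rᵢ = 2.61×10⁴ V.
At B: distances to the source charges are 2.13 m, 1.90 m; V_B = Σ kqᵢ/rᵢ = 3.01×10⁴ V.
ΔV = V_B − V_A = 3960 V.
W_ext = qΔV = (-1.37×10⁻⁶ C)(3960 V) = -5.42×10⁻³ J.

-5.42×10⁻³ J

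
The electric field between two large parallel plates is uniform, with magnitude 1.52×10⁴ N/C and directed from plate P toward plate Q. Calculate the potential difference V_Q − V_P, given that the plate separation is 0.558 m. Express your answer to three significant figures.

-8480 V

In a uniform field, potential decreases in the direction of E: ΔV = −E·d for a displacement d parallel to E.
Going from P to Q is a displacement of 0.558 m along the field, so V_Q − V_P = −Ed = -8480 V.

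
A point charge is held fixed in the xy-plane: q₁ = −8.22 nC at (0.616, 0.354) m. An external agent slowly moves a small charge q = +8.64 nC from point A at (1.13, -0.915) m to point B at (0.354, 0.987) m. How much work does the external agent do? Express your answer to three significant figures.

-4.66×10⁻⁷ J

For quasistatic motion the external work equals the change in potential energy: W_ext = qΔV = q(V_B − V_A).
At A: distance to the source charge is 1.37 m; V_A = kq₁/r = -54.0 V.
At B: distance to the source charge is 0.685 m; V_B = kq₁/r = -108 V.
ΔV = V_B − V_A = -53.9 V.
W_ext = qΔV = (8.64×10⁻⁹ C)(-53.9 V) = -4.66×10⁻⁷ J.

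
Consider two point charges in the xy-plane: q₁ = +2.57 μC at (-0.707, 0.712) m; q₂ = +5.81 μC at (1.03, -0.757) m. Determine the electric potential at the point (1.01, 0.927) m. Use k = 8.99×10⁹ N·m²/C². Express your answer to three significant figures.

The total potential is the scalar sum of each charge's contribution, V = Σ kqᵢ/rᵢ.
Distances from the field point to each charge: r₁ = 1.73 m, r₂ = 1.68 m.
V = k[(2.57×10⁻⁶)/(1.73) + (5.81×10⁻⁶)/(1.68)] = 4.44×10⁴ V.

4.44×10⁴ V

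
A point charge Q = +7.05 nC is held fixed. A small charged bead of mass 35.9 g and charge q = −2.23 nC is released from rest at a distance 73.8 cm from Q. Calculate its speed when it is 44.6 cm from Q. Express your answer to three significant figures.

2.64×10⁻³ m/s

Only the electrostatic force acts, so mechanical energy is conserved: ½mv² = U₁ − U₂ = kQq(1/r₁ − 1/r₂).
U₁ − U₂ = (8.99×10⁹ N·m²/C²)(7.05×10⁻⁹ C)(-2.23×10⁻⁹ C)(1/0.738 − 1/0.446) = 1.25×10⁻⁷ J.
v = √(2·1.25×10⁻⁷/0.0359) = 2.64×10⁻³ m/s.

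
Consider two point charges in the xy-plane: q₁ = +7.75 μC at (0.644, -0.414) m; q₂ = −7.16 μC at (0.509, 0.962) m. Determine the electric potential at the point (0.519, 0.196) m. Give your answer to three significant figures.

Electric potential is a scalar, so the contributions from each charge add algebraically: V = Σ kqᵢ/rᵢ.
Distances from the field point to each charge: r₁ = 0.623 m, r₂ = 0.766 m.
V = k[(7.75×10⁻⁶)/(0.623) + (-7.16×10⁻⁶)/(0.766)] = 2.79×10⁴ V.

2.79×10⁴ V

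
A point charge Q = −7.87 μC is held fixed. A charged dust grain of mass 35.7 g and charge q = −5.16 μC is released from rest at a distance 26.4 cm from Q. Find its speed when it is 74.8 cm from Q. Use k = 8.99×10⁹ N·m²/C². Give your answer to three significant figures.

7.08 m/s

Only the electrostatic force acts, so mechanical energy is conserved: ½mv² = U₁ − U₂ = kQq(1/r₁ − 1/r₂).
U₁ − U₂ = (8.99×10⁹ N·m²/C²)(-7.87×10⁻⁶ C)(-5.16×10⁻⁶ C)(1/0.264 − 1/0.748) = 0.895 J.
v = √(2·0.895/0.0357) = 7.08 m/s.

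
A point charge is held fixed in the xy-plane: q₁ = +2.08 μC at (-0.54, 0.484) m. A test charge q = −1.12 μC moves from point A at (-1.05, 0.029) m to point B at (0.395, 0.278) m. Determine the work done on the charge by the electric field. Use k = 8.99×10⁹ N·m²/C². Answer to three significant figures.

-8.77×10⁻³ J

The work done by the electric force is W_field = −ΔU = −q(V_B − V_A) = q(V_A − V_B).
At A: distance to the source charge is 0.683 m; V_A = kq₁/r = 2.74×10⁴ V.
At B: distance to the source charge is 0.957 m; V_B = kq₁/r = 1.95×10⁴ V.
ΔV = V_B − V_A = -7830 V.
W_field = −qΔV = −(-1.12×10⁻⁶ C)(-7830 V) = -8.77×10⁻³ J.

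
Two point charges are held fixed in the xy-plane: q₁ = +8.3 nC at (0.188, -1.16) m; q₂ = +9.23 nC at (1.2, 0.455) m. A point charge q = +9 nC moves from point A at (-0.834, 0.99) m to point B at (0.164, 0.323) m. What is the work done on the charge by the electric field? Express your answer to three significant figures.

-5.31×10⁻⁷ J

The work done by the electric force is W_field = −ΔU = −q(V_B − V_A) = q(V_A − V_B).
At A: distances to the source charges are 2.38 m, 2.10 m; V_A = Σ kqᵢ/rᵢ = 70.8 V.
At B: distances to the source charges are 1.48 m, 1.04 m; V_B = Σ kqᵢ/rᵢ = 130 V.
ΔV = V_B − V_A = 59.0 V.
W_field = −qΔV = −(9.00×10⁻⁹ C)(59.0 V) = -5.31×10⁻⁷ J.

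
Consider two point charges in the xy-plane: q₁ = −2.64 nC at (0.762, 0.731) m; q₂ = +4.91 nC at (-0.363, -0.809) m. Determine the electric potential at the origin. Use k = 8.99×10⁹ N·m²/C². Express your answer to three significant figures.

The total potential is the scalar sum of each charge's contribution, V = Σ kqᵢ/rᵢ.
Distances from the field point to each charge: r₁ = 1.06 m, r₂ = 0.887 m.
V = k[(-2.64×10⁻⁹)/(1.06) + (4.91×10⁻⁹)/(0.887)] = 27.3 V.

27.3 V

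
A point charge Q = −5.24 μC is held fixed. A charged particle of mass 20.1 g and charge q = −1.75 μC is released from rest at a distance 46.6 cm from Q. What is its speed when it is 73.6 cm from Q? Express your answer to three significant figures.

2.54 m/s

Only the electrostatic force acts, so mechanical energy is conserved: ½mv² = U₁ − U₂ = kQq(1/r₁ − 1/r₂).
U₁ − U₂ = (8.99×10⁹ N·m²/C²)(-5.24×10⁻⁶ C)(-1.75×10⁻⁶ C)(1/0.466 − 1/0.736) = 0.0649 J.
v = √(2·0.0649/0.0201) = 2.54 m/s.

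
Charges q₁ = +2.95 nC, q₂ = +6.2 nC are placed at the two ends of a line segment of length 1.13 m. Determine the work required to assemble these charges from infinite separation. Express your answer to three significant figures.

The work to assemble the configuration equals its total potential energy, U = Σ kqᵢqⱼ/rᵢⱼ over all pairs.
The separation is r = 1.13 m.
U = (1.46×10⁻⁷) = 1.46×10⁻⁷ J.

1.46×10⁻⁷ J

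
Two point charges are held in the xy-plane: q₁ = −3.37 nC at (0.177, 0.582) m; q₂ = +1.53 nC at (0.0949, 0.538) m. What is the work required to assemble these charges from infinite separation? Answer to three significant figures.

The work to assemble the configuration equals its total potential energy, U = Σ kqᵢqⱼ/rᵢⱼ over all pairs.
Pair separations: r₁₂ = 0.0931 m.
U = (-4.98×10⁻⁷) = -4.98×10⁻⁷ J.

-4.98×10⁻⁷ J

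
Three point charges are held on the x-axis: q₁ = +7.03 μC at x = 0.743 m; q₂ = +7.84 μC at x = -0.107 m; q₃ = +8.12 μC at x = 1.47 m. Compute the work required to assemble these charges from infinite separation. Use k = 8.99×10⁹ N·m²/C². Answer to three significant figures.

The work to assemble the configuration equals its total potential energy, U = Σ kqᵢqⱼ/rᵢⱼ over all pairs.
Pair separations: r₁₂ = 0.850 m, r₁₃ = 0.727 m, r₂₃ = 1.58 m.
U = (0.583) + (0.706) + (0.363) = 1.65 J.

1.65 J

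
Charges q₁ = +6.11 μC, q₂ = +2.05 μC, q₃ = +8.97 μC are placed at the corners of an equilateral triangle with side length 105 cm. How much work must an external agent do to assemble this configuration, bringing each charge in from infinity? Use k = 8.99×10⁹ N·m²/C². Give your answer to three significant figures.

The assembly work is the sum of pairwise potential energies, U = Σ_{i<j} kqᵢqⱼ/rᵢⱼ.
All three pair separations equal the side length, 1.05 m.
U = (0.107) + (0.469) + (0.157) = 0.734 J.

0.734 J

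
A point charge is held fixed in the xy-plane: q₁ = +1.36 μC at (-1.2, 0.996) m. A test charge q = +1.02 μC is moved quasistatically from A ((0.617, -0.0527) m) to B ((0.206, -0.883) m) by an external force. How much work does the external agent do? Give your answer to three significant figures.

-6.30×10⁻⁴ J

For quasistatic motion the external work equals the change in potential energy: W_ext = qΔV = q(V_B − V_A).
At A: distance to the source charge is 2.10 m; V_A = kq₁/r = 5830 V.
At B: distance to the source charge is 2.35 m; V_B = kq₁/r = 5210 V.
ΔV = V_B − V_A = -618 V.
W_ext = qΔV = (1.02×10⁻⁶ C)(-618 V) = -6.30×10⁻⁴ J.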